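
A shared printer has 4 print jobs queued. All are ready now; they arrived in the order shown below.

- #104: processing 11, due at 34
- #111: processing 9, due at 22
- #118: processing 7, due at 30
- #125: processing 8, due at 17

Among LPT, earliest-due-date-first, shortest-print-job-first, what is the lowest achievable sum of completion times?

LPT (decreasing processing time): #104 #111 #125 #118.
#104: 0→11
#111: 11→20
#125: 20→28
#118: 28→35
Sum = 11+20+28+35 = 94.
EDD (increasing due date): #125 #111 #118 #104.
#125: 0→8
#111: 8→17
#118: 17→24
#104: 24→35
Sum = 8+17+24+35 = 84.
SPT (increasing processing time): #118 #125 #111 #104.
#118: 0→7
#125: 7→15
#111: 15→24
#104: 24→35
Sum = 7+15+24+35 = 81.
LPT 94, EDD 84, SPT 81 → minimum 81.

81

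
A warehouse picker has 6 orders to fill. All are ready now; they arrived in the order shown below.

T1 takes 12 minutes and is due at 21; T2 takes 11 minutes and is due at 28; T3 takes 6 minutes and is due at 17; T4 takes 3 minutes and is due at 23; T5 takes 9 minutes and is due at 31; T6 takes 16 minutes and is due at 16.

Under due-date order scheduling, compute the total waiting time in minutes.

EDD (increasing due date): T6 T3 T1 T4 T2 T5.
T6: waits 0, runs 0→16
T3: waits 16, runs 16→22
T1: waits 22, runs 22→34
T4: waits 34, runs 34→37
T2: waits 37, runs 37→48
T5: waits 48, runs 48→57
Sum = 0+16+22+34+37+48 = 157.

157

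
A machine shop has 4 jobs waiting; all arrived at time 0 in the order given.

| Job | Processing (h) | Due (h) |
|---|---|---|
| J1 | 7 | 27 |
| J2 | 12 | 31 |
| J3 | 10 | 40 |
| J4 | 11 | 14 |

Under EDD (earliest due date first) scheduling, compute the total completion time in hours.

99

EDD (increasing due date): J4 J1 J2 J3.
J4: 0→11
J1: 11→18
J2: 18→30
J3: 30→40
Sum = 11+18+30+40 = 99.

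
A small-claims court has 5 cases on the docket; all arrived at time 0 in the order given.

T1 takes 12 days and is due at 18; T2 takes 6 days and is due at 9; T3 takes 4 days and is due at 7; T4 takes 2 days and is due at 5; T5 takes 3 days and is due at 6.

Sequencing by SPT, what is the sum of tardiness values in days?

17

SPT (increasing processing time): T4 T5 T3 T2 T1.
T4: 0→2, due 5, tardiness 0
T5: 2→5, due 6, tardiness 0
T3: 5→9, due 7, tardiness 2
T2: 9→15, due 9, tardiness 6
T1: 15→27, due 18, tardiness 9
Sum = 0+0+2+6+9 = 17.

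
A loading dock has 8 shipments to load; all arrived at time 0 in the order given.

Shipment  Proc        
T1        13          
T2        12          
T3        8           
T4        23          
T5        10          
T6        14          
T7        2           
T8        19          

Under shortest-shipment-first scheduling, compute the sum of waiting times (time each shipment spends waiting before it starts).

SPT (increasing processing time): T7 T3 T5 T2 T1 T6 T8 T4.
T7: waits 0, runs 0→2
T3: waits 2, runs 2→10
T5: waits 10, runs 10→20
T2: waits 20, runs 20→32
T1: waits 32, runs 32→45
T6: waits 45, runs 45→59
T8: waits 59, runs 59→78
T4: waits 78, runs 78→101
Sum = 0+2+10+20+32+45+59+78 = 246.

246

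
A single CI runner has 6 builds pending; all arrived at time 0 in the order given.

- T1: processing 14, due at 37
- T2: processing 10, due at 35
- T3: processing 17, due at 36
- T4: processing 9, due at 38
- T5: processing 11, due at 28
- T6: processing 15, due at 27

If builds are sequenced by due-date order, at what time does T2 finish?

EDD (increasing due date): T6 T5 T2 T3 T1 T4.
T6: 0→15
T5: 15→26
T2: 26→36

36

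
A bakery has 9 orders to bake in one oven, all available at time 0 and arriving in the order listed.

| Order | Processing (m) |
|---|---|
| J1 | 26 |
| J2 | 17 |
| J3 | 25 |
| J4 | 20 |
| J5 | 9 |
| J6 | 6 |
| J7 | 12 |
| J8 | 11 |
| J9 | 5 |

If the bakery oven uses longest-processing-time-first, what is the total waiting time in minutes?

LPT (decreasing processing time): J1 J3 J4 J2 J7 J8 J5 J6 J9.
J1: waits 0, runs 0→26
J3: waits 26, runs 26→51
J4: waits 51, runs 51→71
J2: waits 71, runs 71→88
J7: waits 88, runs 88→100
J8: waits 100, runs 100→111
J5: waits 111, runs 111→120
J6: waits 120, runs 120→126
J9: waits 126, runs 126→131
Sum = 0+26+51+71+88+100+111+120+126 = 693.

693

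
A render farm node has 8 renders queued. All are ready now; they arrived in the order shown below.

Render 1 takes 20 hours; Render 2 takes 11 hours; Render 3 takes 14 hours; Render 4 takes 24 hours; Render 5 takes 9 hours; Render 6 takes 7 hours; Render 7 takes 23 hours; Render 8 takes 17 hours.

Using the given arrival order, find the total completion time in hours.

FIFO (arrival order): Render 1 Render 2 Render 3 Render 4 Render 5 Render 6 Render 7 Render 8.
Render 1: 0→20
Render 2: 20→31
Render 3: 31→45
Render 4: 45→69
Render 5: 69→78
Render 6: 78→85
Render 7: 85→108
Render 8: 108→125
Sum = 20+31+45+69+78+85+108+125 = 561.

561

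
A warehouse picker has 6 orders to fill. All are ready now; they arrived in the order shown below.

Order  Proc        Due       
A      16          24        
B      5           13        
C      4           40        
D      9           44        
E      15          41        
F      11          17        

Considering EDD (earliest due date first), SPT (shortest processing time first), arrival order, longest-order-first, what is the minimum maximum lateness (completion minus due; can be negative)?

16

EDD (increasing due date): B F A C E D.
B: 0→5, due 13, lateness -8
F: 5→16, due 17, lateness -1
A: 16→32, due 24, lateness 8
C: 32→36, due 40, lateness -4
E: 36→51, due 41, lateness 10
D: 51→60, due 44, lateness 16
Maximum = 16.
SPT (increasing processing time): C B D F E A.
C: 0→4, due 40, lateness -36
B: 4→9, due 13, lateness -4
D: 9→18, due 44, lateness -26
F: 18→29, due 17, lateness 12
E: 29→44, due 41, lateness 3
A: 44→60, due 24, lateness 36
Maximum = 36.
FIFO (arrival order): A B C D E F.
A: 0→16, due 24, lateness -8
B: 16→21, due 13, lateness 8
C: 21→25, due 40, lateness -15
D: 25→34, due 44, lateness -10
E: 34→49, due 41, lateness 8
F: 49→60, due 17, lateness 43
Maximum = 43.
LPT (decreasing processing time): A E F D B C.
A: 0→16, due 24, lateness -8
E: 16→31, due 41, lateness -10
F: 31→42, due 17, lateness 25
D: 42→51, due 44, lateness 7
B: 51→56, due 13, lateness 43
C: 56→60, due 40, lateness 20
Maximum = 43.
EDD 16, SPT 36, FIFO 43, LPT 43 → minimum 16.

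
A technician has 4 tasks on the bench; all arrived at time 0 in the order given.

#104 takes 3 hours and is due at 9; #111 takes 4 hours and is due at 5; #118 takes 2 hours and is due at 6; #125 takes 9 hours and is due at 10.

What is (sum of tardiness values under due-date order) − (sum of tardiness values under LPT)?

-19

EDD (increasing due date): #111 #118 #104 #125.
#111: 0→4, due 5, tardiness 0
#118: 4→6, due 6, tardiness 0
#104: 6→9, due 9, tardiness 0
#125: 9→18, due 10, tardiness 8
Sum = 0+0+0+8 = 8.
LPT (decreasing processing time): #125 #111 #104 #118.
#125: 0→9, due 10, tardiness 0
#111: 9→13, due 5, tardiness 8
#104: 13→16, due 9, tardiness 7
#118: 16→18, due 6, tardiness 12
Sum = 0+8+7+12 = 27.
Difference = 8 − 27 = -19.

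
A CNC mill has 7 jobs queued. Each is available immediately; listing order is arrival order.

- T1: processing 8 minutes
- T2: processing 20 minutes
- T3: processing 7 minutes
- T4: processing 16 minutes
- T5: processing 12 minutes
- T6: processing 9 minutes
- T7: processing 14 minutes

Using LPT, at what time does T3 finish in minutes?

LPT (decreasing processing time): T2 T4 T7 T5 T6 T1 T3.
T2: 0→20
T4: 20→36
T7: 36→50
T5: 50→62
T6: 62→71
T1: 71→79
T3: 79→86

86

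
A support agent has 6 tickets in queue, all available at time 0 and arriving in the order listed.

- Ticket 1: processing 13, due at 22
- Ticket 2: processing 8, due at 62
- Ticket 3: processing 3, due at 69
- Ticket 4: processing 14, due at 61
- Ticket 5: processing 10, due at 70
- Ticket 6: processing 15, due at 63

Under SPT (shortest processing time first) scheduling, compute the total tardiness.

SPT (increasing processing time): Ticket 3 Ticket 2 Ticket 5 Ticket 1 Ticket 4 Ticket 6.
Ticket 3: 0→3, due 69, tardiness 0
Ticket 2: 3→11, due 62, tardiness 0
Ticket 5: 11→21, due 70, tardiness 0
Ticket 1: 21→34, due 22, tardiness 12
Ticket 4: 34→48, due 61, tardiness 0
Ticket 6: 48→63, due 63, tardiness 0
Sum = 0+0+0+12+0+0 = 12.

12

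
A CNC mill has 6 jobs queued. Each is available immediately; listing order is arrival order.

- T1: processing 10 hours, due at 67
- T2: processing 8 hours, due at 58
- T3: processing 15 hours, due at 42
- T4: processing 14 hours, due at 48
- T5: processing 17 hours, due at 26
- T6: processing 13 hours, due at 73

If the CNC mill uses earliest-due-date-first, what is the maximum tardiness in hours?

EDD (increasing due date): T5 T3 T4 T2 T1 T6.
T5: 0→17, due 26, tardiness 0
T3: 17→32, due 42, tardiness 0
T4: 32→46, due 48, tardiness 0
T2: 46→54, due 58, tardiness 0
T1: 54→64, due 67, tardiness 0
T6: 64→77, due 73, tardiness 4
Maximum = 4.

4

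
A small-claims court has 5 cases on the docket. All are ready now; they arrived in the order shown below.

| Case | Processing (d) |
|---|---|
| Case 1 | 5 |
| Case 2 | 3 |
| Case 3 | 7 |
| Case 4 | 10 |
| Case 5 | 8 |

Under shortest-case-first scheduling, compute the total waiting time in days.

49

SPT (increasing processing time): Case 2 Case 1 Case 3 Case 5 Case 4.
Case 2: waits 0, runs 0→3
Case 1: waits 3, runs 3→8
Case 3: waits 8, runs 8→15
Case 5: waits 15, runs 15→23
Case 4: waits 23, runs 23→33
Sum = 0+3+8+15+23 = 49.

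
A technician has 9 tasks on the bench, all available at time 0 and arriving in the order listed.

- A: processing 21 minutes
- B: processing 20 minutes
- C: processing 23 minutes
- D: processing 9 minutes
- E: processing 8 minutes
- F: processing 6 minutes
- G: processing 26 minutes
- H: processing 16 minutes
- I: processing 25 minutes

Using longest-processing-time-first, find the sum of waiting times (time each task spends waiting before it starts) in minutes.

LPT (decreasing processing time): G I C A B H D E F.
G: waits 0, runs 0→26
I: waits 26, runs 26→51
C: waits 51, runs 51→74
A: waits 74, runs 74→95
B: waits 95, runs 95→115
H: waits 115, runs 115→131
D: waits 131, runs 131→140
E: waits 140, runs 140→148
F: waits 148, runs 148→154
Sum = 0+26+51+74+95+115+131+140+148 = 780.

780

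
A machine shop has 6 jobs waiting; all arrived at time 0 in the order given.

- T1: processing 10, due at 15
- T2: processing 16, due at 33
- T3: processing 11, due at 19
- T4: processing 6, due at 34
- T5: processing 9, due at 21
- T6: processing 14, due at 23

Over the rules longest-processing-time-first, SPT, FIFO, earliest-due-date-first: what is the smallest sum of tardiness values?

LPT (decreasing processing time): T2 T6 T3 T1 T5 T4.
T2: 0→16, due 33, tardiness 0
T6: 16→30, due 23, tardiness 7
T3: 30→41, due 19, tardiness 22
T1: 41→51, due 15, tardiness 36
T5: 51→60, due 21, tardiness 39
T4: 60→66, due 34, tardiness 32
Sum = 0+7+22+36+39+32 = 136.
SPT (increasing processing time): T4 T5 T1 T3 T6 T2.
T4: 0→6, due 34, tardiness 0
T5: 6→15, due 21, tardiness 0
T1: 15→25, due 15, tardiness 10
T3: 25→36, due 19, tardiness 17
T6: 36→50, due 23, tardiness 27
T2: 50→66, due 33, tardiness 33
Sum = 0+0+10+17+27+33 = 87.
FIFO (arrival order): T1 T2 T3 T4 T5 T6.
T1: 0→10, due 15, tardiness 0
T2: 10→26, due 33, tardiness 0
T3: 26→37, due 19, tardiness 18
T4: 37→43, due 34, tardiness 9
T5: 43→52, due 21, tardiness 31
T6: 52→66, due 23, tardiness 43
Sum = 0+0+18+9+31+43 = 101.
EDD (increasing due date): T1 T3 T5 T6 T2 T4.
T1: 0→10, due 15, tardiness 0
T3: 10→21, due 19, tardiness 2
T5: 21→30, due 21, tardiness 9
T6: 30→44, due 23, tardiness 21
T2: 44→60, due 33, tardiness 27
T4: 60→66, due 34, tardiness 32
Sum = 0+2+9+21+27+32 = 91.
LPT 136, SPT 87, FIFO 101, EDD 91 → minimum 87.

87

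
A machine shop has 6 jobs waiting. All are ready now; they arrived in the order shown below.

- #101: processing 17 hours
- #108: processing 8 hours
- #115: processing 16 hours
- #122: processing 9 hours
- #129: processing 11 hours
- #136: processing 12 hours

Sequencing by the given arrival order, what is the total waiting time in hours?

FIFO (arrival order): #101 #108 #115 #122 #129 #136.
#101: waits 0, runs 0→17
#108: waits 17, runs 17→25
#115: waits 25, runs 25→41
#122: waits 41, runs 41→50
#129: waits 50, runs 50→61
#136: waits 61, runs 61→73
Sum = 0+17+25+41+50+61 = 194.

194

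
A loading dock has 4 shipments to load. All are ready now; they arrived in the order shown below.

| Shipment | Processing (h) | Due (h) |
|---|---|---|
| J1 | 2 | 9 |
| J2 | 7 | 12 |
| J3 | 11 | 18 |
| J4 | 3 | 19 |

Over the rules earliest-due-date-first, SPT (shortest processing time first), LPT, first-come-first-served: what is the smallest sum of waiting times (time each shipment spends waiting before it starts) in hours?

EDD (increasing due date): J1 J2 J3 J4.
J1: waits 0, runs 0→2
J2: waits 2, runs 2→9
J3: waits 9, runs 9→20
J4: waits 20, runs 20→23
Sum = 0+2+9+20 = 31.
SPT (increasing processing time): J1 J4 J2 J3.
J1: waits 0, runs 0→2
J4: waits 2, runs 2→5
J2: waits 5, runs 5→12
J3: waits 12, runs 12→23
Sum = 0+2+5+12 = 19.
LPT (decreasing processing time): J3 J2 J4 J1.
J3: waits 0, runs 0→11
J2: waits 11, runs 11→18
J4: waits 18, runs 18→21
J1: waits 21, runs 21→23
Sum = 0+11+18+21 = 50.
FIFO (arrival order): J1 J2 J3 J4.
J1: waits 0, runs 0→2
J2: waits 2, runs 2→9
J3: waits 9, runs 9→20
J4: waits 20, runs 20→23
Sum = 0+2+9+20 = 31.
EDD 31, SPT 19, LPT 50, FIFO 31 → minimum 19.

19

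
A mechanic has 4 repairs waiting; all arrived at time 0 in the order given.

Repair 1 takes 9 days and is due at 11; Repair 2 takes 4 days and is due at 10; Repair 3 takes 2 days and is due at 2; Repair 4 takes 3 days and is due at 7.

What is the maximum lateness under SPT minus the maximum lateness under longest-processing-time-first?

-9

SPT (increasing processing time): Repair 3 Repair 4 Repair 2 Repair 1.
Repair 3: 0→2, due 2, lateness 0
Repair 4: 2→5, due 7, lateness -2
Repair 2: 5→9, due 10, lateness -1
Repair 1: 9→18, due 11, lateness 7
Maximum = 7.
LPT (decreasing processing time): Repair 1 Repair 2 Repair 4 Repair 3.
Repair 1: 0→9, due 11, lateness -2
Repair 2: 9→13, due 10, lateness 3
Repair 4: 13→16, due 7, lateness 9
Repair 3: 16→18, due 2, lateness 16
Maximum = 16.
Difference = 7 − 16 = -9.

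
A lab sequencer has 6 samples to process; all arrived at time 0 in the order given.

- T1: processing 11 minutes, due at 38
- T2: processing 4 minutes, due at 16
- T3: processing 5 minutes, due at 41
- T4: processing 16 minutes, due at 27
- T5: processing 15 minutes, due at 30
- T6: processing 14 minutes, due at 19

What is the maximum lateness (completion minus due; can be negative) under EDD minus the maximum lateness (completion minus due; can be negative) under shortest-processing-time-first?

-14

EDD (increasing due date): T2 T6 T4 T5 T1 T3.
T2: 0→4, due 16, lateness -12
T6: 4→18, due 19, lateness -1
T4: 18→34, due 27, lateness 7
T5: 34→49, due 30, lateness 19
T1: 49→60, due 38, lateness 22
T3: 60→65, due 41, lateness 24
Maximum = 24.
SPT (increasing processing time): T2 T3 T1 T6 T5 T4.
T2: 0→4, due 16, lateness -12
T3: 4→9, due 41, lateness -32
T1: 9→20, due 38, lateness -18
T6: 20→34, due 19, lateness 15
T5: 34→49, due 30, lateness 19
T4: 49→65, due 27, lateness 38
Maximum = 38.
Difference = 24 − 38 = -14.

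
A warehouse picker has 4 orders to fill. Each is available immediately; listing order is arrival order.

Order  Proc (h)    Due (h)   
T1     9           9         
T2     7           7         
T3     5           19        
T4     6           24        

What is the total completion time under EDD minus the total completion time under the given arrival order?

EDD (increasing due date): T2 T1 T3 T4.
T2: 0→7
T1: 7→16
T3: 16→21
T4: 21→27
Sum = 7+16+21+27 = 71.
FIFO (arrival order): T1 T2 T3 T4.
T1: 0→9
T2: 9→16
T3: 16→21
T4: 21→27
Sum = 9+16+21+27 = 73.
Difference = 71 − 73 = -2.

-2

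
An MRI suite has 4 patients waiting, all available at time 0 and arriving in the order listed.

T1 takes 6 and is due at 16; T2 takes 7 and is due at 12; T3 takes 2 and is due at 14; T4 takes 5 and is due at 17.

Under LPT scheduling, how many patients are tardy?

2

LPT (decreasing processing time): T2 T1 T4 T3.
T2: 0→7, due 12, tardiness 0
T1: 7→13, due 16, tardiness 0
T4: 13→18, due 17, tardiness 1
T3: 18→20, due 14, tardiness 6
Late patients: 2.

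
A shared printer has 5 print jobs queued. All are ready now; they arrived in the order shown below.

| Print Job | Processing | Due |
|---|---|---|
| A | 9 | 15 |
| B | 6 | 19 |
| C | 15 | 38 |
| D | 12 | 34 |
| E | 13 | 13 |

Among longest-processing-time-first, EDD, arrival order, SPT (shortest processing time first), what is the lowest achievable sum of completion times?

LPT (decreasing processing time): C E D A B.
C: 0→15
E: 15→28
D: 28→40
A: 40→49
B: 49→55
Sum = 15+28+40+49+55 = 187.
EDD (increasing due date): E A B D C.
E: 0→13
A: 13→22
B: 22→28
D: 28→40
C: 40→55
Sum = 13+22+28+40+55 = 158.
FIFO (arrival order): A B C D E.
A: 0→9
B: 9→15
C: 15→30
D: 30→42
E: 42→55
Sum = 9+15+30+42+55 = 151.
SPT (increasing processing time): B A D E C.
B: 0→6
A: 6→15
D: 15→27
E: 27→40
C: 40→55
Sum = 6+15+27+40+55 = 143.
LPT 187, EDD 158, FIFO 151, SPT 143 → minimum 143.

143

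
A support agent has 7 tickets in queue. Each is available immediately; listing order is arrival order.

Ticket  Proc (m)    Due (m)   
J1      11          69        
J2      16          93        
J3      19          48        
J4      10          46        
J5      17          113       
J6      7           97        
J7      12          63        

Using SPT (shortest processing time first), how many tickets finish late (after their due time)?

1

SPT (increasing processing time): J6 J4 J1 J7 J2 J5 J3.
J6: 0→7, due 97, tardiness 0
J4: 7→17, due 46, tardiness 0
J1: 17→28, due 69, tardiness 0
J7: 28→40, due 63, tardiness 0
J2: 40→56, due 93, tardiness 0
J5: 56→73, due 113, tardiness 0
J3: 73→92, due 48, tardiness 44
Late tickets: 1.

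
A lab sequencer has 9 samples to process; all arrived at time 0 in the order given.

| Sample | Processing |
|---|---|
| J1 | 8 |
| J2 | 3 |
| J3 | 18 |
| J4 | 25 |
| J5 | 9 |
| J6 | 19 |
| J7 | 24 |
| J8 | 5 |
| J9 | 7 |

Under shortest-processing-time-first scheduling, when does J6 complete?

SPT (increasing processing time): J2 J8 J9 J1 J5 J3 J6 J7 J4.
J2: 0→3
J8: 3→8
J9: 8→15
J1: 15→23
J5: 23→32
J3: 32→50
J6: 50→69

69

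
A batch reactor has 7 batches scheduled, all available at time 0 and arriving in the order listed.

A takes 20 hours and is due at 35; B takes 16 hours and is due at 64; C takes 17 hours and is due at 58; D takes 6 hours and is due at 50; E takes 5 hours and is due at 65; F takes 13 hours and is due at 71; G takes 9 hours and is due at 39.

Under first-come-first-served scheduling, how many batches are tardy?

FIFO (arrival order): A B C D E F G.
A: 0→20, due 35, tardiness 0
B: 20→36, due 64, tardiness 0
C: 36→53, due 58, tardiness 0
D: 53→59, due 50, tardiness 9
E: 59→64, due 65, tardiness 0
F: 64→77, due 71, tardiness 6
G: 77→86, due 39, tardiness 47
Late batches: 3.

3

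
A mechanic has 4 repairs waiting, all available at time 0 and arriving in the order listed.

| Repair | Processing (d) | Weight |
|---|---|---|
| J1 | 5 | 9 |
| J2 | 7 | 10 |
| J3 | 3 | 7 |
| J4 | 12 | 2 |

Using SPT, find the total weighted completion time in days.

297

SPT (increasing processing time): J3 J1 J2 J4.
J3: finishes 3, weight 7, w·C = 21
J1: finishes 8, weight 9, w·C = 72
J2: finishes 15, weight 10, w·C = 150
J4: finishes 27, weight 2, w·C = 54
Sum = 21+72+150+54 = 297.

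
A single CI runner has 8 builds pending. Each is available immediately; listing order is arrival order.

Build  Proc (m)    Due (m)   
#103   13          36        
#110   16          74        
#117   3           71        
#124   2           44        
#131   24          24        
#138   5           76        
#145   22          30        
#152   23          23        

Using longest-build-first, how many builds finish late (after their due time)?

LPT (decreasing processing time): #131 #152 #145 #110 #103 #138 #117 #124.
#131: 0→24, due 24, tardiness 0
#152: 24→47, due 23, tardiness 24
#145: 47→69, due 30, tardiness 39
#110: 69→85, due 74, tardiness 11
#103: 85→98, due 36, tardiness 62
#138: 98→103, due 76, tardiness 27
#117: 103→106, due 71, tardiness 35
#124: 106→108, due 44, tardiness 64
Late builds: 7.

7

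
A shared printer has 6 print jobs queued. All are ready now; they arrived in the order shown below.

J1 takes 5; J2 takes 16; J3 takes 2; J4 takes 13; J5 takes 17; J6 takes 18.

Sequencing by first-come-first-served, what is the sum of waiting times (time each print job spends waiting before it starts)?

FIFO (arrival order): J1 J2 J3 J4 J5 J6.
J1: waits 0, runs 0→5
J2: waits 5, runs 5→21
J3: waits 21, runs 21→23
J4: waits 23, runs 23→36
J5: waits 36, runs 36→53
J6: waits 53, runs 53→71
Sum = 0+5+21+23+36+53 = 138.

138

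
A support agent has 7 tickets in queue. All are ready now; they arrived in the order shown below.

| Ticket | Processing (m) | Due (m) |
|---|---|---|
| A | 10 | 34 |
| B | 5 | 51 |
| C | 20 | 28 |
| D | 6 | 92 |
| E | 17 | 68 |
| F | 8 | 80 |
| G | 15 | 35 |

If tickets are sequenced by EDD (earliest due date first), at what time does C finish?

EDD (increasing due date): C A G B E F D.
C: 0→20

20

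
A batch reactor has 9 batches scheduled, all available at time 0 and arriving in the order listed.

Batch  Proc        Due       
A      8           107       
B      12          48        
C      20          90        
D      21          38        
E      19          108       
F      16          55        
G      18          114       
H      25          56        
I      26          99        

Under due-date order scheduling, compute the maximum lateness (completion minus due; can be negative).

51

EDD (increasing due date): D B F H C I A E G.
D: 0→21, due 38, lateness -17
B: 21→33, due 48, lateness -15
F: 33→49, due 55, lateness -6
H: 49→74, due 56, lateness 18
C: 74→94, due 90, lateness 4
I: 94→120, due 99, lateness 21
A: 120→128, due 107, lateness 21
E: 128→147, due 108, lateness 39
G: 147→165, due 114, lateness 51
Maximum = 51.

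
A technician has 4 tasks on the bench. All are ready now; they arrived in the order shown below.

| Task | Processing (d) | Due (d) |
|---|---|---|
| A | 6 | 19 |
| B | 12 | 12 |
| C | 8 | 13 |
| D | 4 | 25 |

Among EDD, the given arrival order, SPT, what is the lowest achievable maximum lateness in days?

EDD (increasing due date): B C A D.
B: 0→12, due 12, lateness 0
C: 12→20, due 13, lateness 7
A: 20→26, due 19, lateness 7
D: 26→30, due 25, lateness 5
Maximum = 7.
FIFO (arrival order): A B C D.
A: 0→6, due 19, lateness -13
B: 6→18, due 12, lateness 6
C: 18→26, due 13, lateness 13
D: 26→30, due 25, lateness 5
Maximum = 13.
SPT (increasing processing time): D A C B.
D: 0→4, due 25, lateness -21
A: 4→10, due 19, lateness -9
C: 10→18, due 13, lateness 5
B: 18→30, due 12, lateness 18
Maximum = 18.
EDD 7, FIFO 13, SPT 18 → minimum 7.

7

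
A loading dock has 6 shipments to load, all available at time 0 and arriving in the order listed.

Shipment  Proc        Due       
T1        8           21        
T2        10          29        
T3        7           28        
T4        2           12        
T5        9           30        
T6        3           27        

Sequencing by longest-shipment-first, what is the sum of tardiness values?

49

LPT (decreasing processing time): T2 T5 T1 T3 T6 T4.
T2: 0→10, due 29, tardiness 0
T5: 10→19, due 30, tardiness 0
T1: 19→27, due 21, tardiness 6
T3: 27→34, due 28, tardiness 6
T6: 34→37, due 27, tardiness 10
T4: 37→39, due 12, tardiness 27
Sum = 0+0+6+6+10+27 = 49.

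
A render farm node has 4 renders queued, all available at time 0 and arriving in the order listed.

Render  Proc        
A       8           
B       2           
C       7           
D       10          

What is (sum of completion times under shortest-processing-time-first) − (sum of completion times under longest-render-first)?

-25

SPT (increasing processing time): B C A D.
B: 0→2
C: 2→9
A: 9→17
D: 17→27
Sum = 2+9+17+27 = 55.
LPT (decreasing processing time): D A C B.
D: 0→10
A: 10→18
C: 18→25
B: 25→27
Sum = 10+18+25+27 = 80.
Difference = 55 − 80 = -25.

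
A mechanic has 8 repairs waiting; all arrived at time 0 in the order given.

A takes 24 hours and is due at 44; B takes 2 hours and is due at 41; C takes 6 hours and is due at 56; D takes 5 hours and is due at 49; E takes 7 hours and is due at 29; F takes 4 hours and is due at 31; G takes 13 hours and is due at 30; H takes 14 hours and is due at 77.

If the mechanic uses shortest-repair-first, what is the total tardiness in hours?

38

SPT (increasing processing time): B F D C E G H A.
B: 0→2, due 41, tardiness 0
F: 2→6, due 31, tardiness 0
D: 6→11, due 49, tardiness 0
C: 11→17, due 56, tardiness 0
E: 17→24, due 29, tardiness 0
G: 24→37, due 30, tardiness 7
H: 37→51, due 77, tardiness 0
A: 51→75, due 44, tardiness 31
Sum = 0+0+0+0+0+7+0+31 = 38.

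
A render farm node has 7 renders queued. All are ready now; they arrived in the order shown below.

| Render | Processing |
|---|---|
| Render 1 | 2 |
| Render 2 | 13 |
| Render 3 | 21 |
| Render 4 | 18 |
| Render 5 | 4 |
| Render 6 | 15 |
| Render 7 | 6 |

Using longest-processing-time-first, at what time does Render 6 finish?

54

LPT (decreasing processing time): Render 3 Render 4 Render 6 Render 2 Render 7 Render 5 Render 1.
Render 3: 0→21
Render 4: 21→39
Render 6: 39→54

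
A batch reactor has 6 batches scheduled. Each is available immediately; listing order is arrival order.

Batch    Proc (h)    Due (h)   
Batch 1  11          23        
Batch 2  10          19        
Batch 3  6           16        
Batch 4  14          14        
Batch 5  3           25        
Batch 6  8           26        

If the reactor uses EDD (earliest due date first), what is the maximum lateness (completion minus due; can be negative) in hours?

26

EDD (increasing due date): Batch 4 Batch 3 Batch 2 Batch 1 Batch 5 Batch 6.
Batch 4: 0→14, due 14, lateness 0
Batch 3: 14→20, due 16, lateness 4
Batch 2: 20→30, due 19, lateness 11
Batch 1: 30→41, due 23, lateness 18
Batch 5: 41→44, due 25, lateness 19
Batch 6: 44→52, due 26, lateness 26
Maximum = 26.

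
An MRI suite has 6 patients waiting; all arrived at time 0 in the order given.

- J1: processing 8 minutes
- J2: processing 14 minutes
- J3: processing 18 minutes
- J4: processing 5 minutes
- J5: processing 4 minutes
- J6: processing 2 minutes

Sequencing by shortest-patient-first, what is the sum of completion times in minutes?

122

SPT (increasing processing time): J6 J5 J4 J1 J2 J3.
J6: 0→2
J5: 2→6
J4: 6→11
J1: 11→19
J2: 19→33
J3: 33→51
Sum = 2+6+11+19+33+51 = 122.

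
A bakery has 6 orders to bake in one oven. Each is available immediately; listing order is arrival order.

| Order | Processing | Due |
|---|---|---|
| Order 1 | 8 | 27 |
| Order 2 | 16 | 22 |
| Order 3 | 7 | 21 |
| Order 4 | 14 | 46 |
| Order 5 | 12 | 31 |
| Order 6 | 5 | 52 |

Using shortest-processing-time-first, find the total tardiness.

41

SPT (increasing processing time): Order 6 Order 3 Order 1 Order 5 Order 4 Order 2.
Order 6: 0→5, due 52, tardiness 0
Order 3: 5→12, due 21, tardiness 0
Order 1: 12→20, due 27, tardiness 0
Order 5: 20→32, due 31, tardiness 1
Order 4: 32→46, due 46, tardiness 0
Order 2: 46→62, due 22, tardiness 40
Sum = 0+0+0+1+0+40 = 41.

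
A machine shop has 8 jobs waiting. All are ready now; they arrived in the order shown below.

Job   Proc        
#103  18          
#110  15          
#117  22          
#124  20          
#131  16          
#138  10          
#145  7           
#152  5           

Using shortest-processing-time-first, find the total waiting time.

SPT (increasing processing time): #152 #145 #138 #110 #131 #103 #124 #117.
#152: waits 0, runs 0→5
#145: waits 5, runs 5→12
#138: waits 12, runs 12→22
#110: waits 22, runs 22→37
#131: waits 37, runs 37→53
#103: waits 53, runs 53→71
#124: waits 71, runs 71→91
#117: waits 91, runs 91→113
Sum = 0+5+12+22+37+53+71+91 = 291.

291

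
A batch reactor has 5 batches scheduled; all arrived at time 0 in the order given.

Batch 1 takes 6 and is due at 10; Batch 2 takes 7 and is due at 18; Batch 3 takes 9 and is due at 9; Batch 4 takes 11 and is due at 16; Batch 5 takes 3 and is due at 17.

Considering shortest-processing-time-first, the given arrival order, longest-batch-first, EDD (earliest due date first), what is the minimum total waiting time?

53

SPT (increasing processing time): Batch 5 Batch 1 Batch 2 Batch 3 Batch 4.
Batch 5: waits 0, runs 0→3
Batch 1: waits 3, runs 3→9
Batch 2: waits 9, runs 9→16
Batch 3: waits 16, runs 16→25
Batch 4: waits 25, runs 25→36
Sum = 0+3+9+16+25 = 53.
FIFO (arrival order): Batch 1 Batch 2 Batch 3 Batch 4 Batch 5.
Batch 1: waits 0, runs 0→6
Batch 2: waits 6, runs 6→13
Batch 3: waits 13, runs 13→22
Batch 4: waits 22, runs 22→33
Batch 5: waits 33, runs 33→36
Sum = 0+6+13+22+33 = 74.
LPT (decreasing processing time): Batch 4 Batch 3 Batch 2 Batch 1 Batch 5.
Batch 4: waits 0, runs 0→11
Batch 3: waits 11, runs 11→20
Batch 2: waits 20, runs 20→27
Batch 1: waits 27, runs 27→33
Batch 5: waits 33, runs 33→36
Sum = 0+11+20+27+33 = 91.
EDD (increasing due date): Batch 3 Batch 1 Batch 4 Batch 5 Batch 2.
Batch 3: waits 0, runs 0→9
Batch 1: waits 9, runs 9→15
Batch 4: waits 15, runs 15→26
Batch 5: waits 26, runs 26→29
Batch 2: waits 29, runs 29→36
Sum = 0+9+15+26+29 = 79.
SPT 53, FIFO 74, LPT 91, EDD 79 → minimum 53.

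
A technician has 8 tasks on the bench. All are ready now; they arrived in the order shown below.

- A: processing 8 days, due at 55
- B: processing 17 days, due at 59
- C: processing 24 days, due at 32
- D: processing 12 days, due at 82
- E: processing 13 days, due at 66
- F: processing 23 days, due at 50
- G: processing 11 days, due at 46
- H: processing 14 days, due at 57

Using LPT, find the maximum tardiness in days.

LPT (decreasing processing time): C F B H E D G A.
C: 0→24, due 32, tardiness 0
F: 24→47, due 50, tardiness 0
B: 47→64, due 59, tardiness 5
H: 64→78, due 57, tardiness 21
E: 78→91, due 66, tardiness 25
D: 91→103, due 82, tardiness 21
G: 103→114, due 46, tardiness 68
A: 114→122, due 55, tardiness 67
Maximum = 68.

68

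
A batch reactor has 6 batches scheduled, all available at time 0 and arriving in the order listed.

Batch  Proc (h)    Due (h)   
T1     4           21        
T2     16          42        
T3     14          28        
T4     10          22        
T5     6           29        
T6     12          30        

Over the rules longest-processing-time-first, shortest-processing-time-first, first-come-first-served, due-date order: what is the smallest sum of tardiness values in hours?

LPT (decreasing processing time): T2 T3 T6 T4 T5 T1.
T2: 0→16, due 42, tardiness 0
T3: 16→30, due 28, tardiness 2
T6: 30→42, due 30, tardiness 12
T4: 42→52, due 22, tardiness 30
T5: 52→58, due 29, tardiness 29
T1: 58→62, due 21, tardiness 41
Sum = 0+2+12+30+29+41 = 114.
SPT (increasing processing time): T1 T5 T4 T6 T3 T2.
T1: 0→4, due 21, tardiness 0
T5: 4→10, due 29, tardiness 0
T4: 10→20, due 22, tardiness 0
T6: 20→32, due 30, tardiness 2
T3: 32→46, due 28, tardiness 18
T2: 46→62, due 42, tardiness 20
Sum = 0+0+0+2+18+20 = 40.
FIFO (arrival order): T1 T2 T3 T4 T5 T6.
T1: 0→4, due 21, tardiness 0
T2: 4→20, due 42, tardiness 0
T3: 20→34, due 28, tardiness 6
T4: 34→44, due 22, tardiness 22
T5: 44→50, due 29, tardiness 21
T6: 50→62, due 30, tardiness 32
Sum = 0+0+6+22+21+32 = 81.
EDD (increasing due date): T1 T4 T3 T5 T6 T2.
T1: 0→4, due 21, tardiness 0
T4: 4→14, due 22, tardiness 0
T3: 14→28, due 28, tardiness 0
T5: 28→34, due 29, tardiness 5
T6: 34→46, due 30, tardiness 16
T2: 46→62, due 42, tardiness 20
Sum = 0+0+0+5+16+20 = 41.
LPT 114, SPT 40, FIFO 81, EDD 41 → minimum 40.

40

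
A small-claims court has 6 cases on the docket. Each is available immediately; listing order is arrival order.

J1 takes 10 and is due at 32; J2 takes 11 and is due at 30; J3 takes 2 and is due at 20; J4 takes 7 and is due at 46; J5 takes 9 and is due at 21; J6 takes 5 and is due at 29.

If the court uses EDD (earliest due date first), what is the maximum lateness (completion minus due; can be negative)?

EDD (increasing due date): J3 J5 J6 J2 J1 J4.
J3: 0→2, due 20, lateness -18
J5: 2→11, due 21, lateness -10
J6: 11→16, due 29, lateness -13
J2: 16→27, due 30, lateness -3
J1: 27→37, due 32, lateness 5
J4: 37→44, due 46, lateness -2
Maximum = 5.

5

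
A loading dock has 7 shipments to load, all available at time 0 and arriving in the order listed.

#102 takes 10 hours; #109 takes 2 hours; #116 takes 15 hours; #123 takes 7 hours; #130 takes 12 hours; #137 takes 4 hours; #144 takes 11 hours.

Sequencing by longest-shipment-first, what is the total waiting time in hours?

242

LPT (decreasing processing time): #116 #130 #144 #102 #123 #137 #109.
#116: waits 0, runs 0→15
#130: waits 15, runs 15→27
#144: waits 27, runs 27→38
#102: waits 38, runs 38→48
#123: waits 48, runs 48→55
#137: waits 55, runs 55→59
#109: waits 59, runs 59→61
Sum = 0+15+27+38+48+55+59 = 242.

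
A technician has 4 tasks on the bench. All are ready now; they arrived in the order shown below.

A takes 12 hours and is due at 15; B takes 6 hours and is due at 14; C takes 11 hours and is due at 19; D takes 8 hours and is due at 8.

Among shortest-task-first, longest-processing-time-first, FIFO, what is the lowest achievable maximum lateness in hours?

22

SPT (increasing processing time): B D C A.
B: 0→6, due 14, lateness -8
D: 6→14, due 8, lateness 6
C: 14→25, due 19, lateness 6
A: 25→37, due 15, lateness 22
Maximum = 22.
LPT (decreasing processing time): A C D B.
A: 0→12, due 15, lateness -3
C: 12→23, due 19, lateness 4
D: 23→31, due 8, lateness 23
B: 31→37, due 14, lateness 23
Maximum = 23.
FIFO (arrival order): A B C D.
A: 0→12, due 15, lateness -3
B: 12→18, due 14, lateness 4
C: 18→29, due 19, lateness 10
D: 29→37, due 8, lateness 29
Maximum = 29.
SPT 22, LPT 23, FIFO 29 → minimum 22.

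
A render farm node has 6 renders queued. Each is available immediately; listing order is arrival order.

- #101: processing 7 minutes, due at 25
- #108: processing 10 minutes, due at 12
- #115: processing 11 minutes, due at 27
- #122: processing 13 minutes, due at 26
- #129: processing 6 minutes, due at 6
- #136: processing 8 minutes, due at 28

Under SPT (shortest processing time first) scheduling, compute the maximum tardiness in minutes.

SPT (increasing processing time): #129 #101 #136 #108 #115 #122.
#129: 0→6, due 6, tardiness 0
#101: 6→13, due 25, tardiness 0
#136: 13→21, due 28, tardiness 0
#108: 21→31, due 12, tardiness 19
#115: 31→42, due 27, tardiness 15
#122: 42→55, due 26, tardiness 29
Maximum = 29.

29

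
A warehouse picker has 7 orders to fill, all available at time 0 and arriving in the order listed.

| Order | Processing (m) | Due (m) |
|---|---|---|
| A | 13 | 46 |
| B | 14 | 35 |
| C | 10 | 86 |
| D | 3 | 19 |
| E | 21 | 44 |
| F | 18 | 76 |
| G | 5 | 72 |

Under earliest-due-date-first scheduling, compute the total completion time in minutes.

323

EDD (increasing due date): D B E A G F C.
D: 0→3
B: 3→17
E: 17→38
A: 38→51
G: 51→56
F: 56→74
C: 74→84
Sum = 3+17+38+51+56+74+84 = 323.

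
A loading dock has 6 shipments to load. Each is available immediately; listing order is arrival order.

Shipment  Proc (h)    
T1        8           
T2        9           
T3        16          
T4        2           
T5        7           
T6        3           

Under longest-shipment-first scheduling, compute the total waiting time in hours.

LPT (decreasing processing time): T3 T2 T1 T5 T6 T4.
T3: waits 0, runs 0→16
T2: waits 16, runs 16→25
T1: waits 25, runs 25→33
T5: waits 33, runs 33→40
T6: waits 40, runs 40→43
T4: waits 43, runs 43→45
Sum = 0+16+25+33+40+43 = 157.

157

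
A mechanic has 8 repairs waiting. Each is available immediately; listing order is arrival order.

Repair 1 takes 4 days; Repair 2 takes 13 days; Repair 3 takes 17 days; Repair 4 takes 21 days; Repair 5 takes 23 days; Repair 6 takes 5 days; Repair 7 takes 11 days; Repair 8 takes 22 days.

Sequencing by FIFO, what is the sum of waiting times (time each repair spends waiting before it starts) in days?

FIFO (arrival order): Repair 1 Repair 2 Repair 3 Repair 4 Repair 5 Repair 6 Repair 7 Repair 8.
Repair 1: waits 0, runs 0→4
Repair 2: waits 4, runs 4→17
Repair 3: waits 17, runs 17→34
Repair 4: waits 34, runs 34→55
Repair 5: waits 55, runs 55→78
Repair 6: waits 78, runs 78→83
Repair 7: waits 83, runs 83→94
Repair 8: waits 94, runs 94→116
Sum = 0+4+17+34+55+78+83+94 = 365.

365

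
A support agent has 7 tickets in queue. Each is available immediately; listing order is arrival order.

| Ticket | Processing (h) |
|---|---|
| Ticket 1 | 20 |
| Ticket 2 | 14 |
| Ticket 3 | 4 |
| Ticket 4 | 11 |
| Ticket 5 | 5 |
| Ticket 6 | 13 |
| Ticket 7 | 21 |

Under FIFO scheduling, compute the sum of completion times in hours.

350

FIFO (arrival order): Ticket 1 Ticket 2 Ticket 3 Ticket 4 Ticket 5 Ticket 6 Ticket 7.
Ticket 1: 0→20
Ticket 2: 20→34
Ticket 3: 34→38
Ticket 4: 38→49
Ticket 5: 49→54
Ticket 6: 54→67
Ticket 7: 67→88
Sum = 20+34+38+49+54+67+88 = 350.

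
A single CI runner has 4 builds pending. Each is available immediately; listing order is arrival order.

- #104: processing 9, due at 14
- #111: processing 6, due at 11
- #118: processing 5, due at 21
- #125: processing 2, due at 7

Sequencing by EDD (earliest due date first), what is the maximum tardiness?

3

EDD (increasing due date): #125 #111 #104 #118.
#125: 0→2, due 7, tardiness 0
#111: 2→8, due 11, tardiness 0
#104: 8→17, due 14, tardiness 3
#118: 17→22, due 21, tardiness 1
Maximum = 3.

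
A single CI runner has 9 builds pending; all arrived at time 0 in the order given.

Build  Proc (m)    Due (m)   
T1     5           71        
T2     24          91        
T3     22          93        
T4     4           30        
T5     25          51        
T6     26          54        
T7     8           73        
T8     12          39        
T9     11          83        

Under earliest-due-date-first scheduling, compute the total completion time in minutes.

623

EDD (increasing due date): T4 T8 T5 T6 T1 T7 T9 T2 T3.
T4: 0→4
T8: 4→16
T5: 16→41
T6: 41→67
T1: 67→72
T7: 72→80
T9: 80→91
T2: 91→115
T3: 115→137
Sum = 4+16+41+67+72+80+91+115+137 = 623.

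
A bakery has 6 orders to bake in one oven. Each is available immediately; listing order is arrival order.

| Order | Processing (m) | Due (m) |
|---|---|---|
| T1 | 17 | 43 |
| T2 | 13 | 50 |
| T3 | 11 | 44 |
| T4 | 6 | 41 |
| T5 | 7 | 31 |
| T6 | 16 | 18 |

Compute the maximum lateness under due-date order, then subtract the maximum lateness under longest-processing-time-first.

-13

EDD (increasing due date): T6 T5 T4 T1 T3 T2.
T6: 0→16, due 18, lateness -2
T5: 16→23, due 31, lateness -8
T4: 23→29, due 41, lateness -12
T1: 29→46, due 43, lateness 3
T3: 46→57, due 44, lateness 13
T2: 57→70, due 50, lateness 20
Maximum = 20.
LPT (decreasing processing time): T1 T6 T2 T3 T5 T4.
T1: 0→17, due 43, lateness -26
T6: 17→33, due 18, lateness 15
T2: 33→46, due 50, lateness -4
T3: 46→57, due 44, lateness 13
T5: 57→64, due 31, lateness 33
T4: 64→70, due 41, lateness 29
Maximum = 33.
Difference = 20 − 33 = -13.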